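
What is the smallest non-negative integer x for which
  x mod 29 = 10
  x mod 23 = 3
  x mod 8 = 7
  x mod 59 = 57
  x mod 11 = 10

348039

The moduli are pairwise coprime; N = 29·23·8·59·11 = 3463064.
N/29 = 119416; 119416 ≡ 23 (mod 29); 23·24 ≡ 1, so inverse 24.
N/23 = 150568; 150568 ≡ 10 (mod 23); 10·7 ≡ 1, so inverse 7.
N/8 = 432883; 432883 ≡ 3 (mod 8); 3·3 ≡ 1, so inverse 3.
N/59 = 58696; 58696 ≡ 50 (mod 59); 50·13 ≡ 1, so inverse 13.
N/11 = 314824; 314824 ≡ 4 (mod 11); 4·3 ≡ 1, so inverse 3.
x ≡ 10·119416·24 + 3·150568·7 + 7·432883·3 + 57·58696·13 + 10·314824·3 = 93850767.
93850767 mod 3463064 = 348039.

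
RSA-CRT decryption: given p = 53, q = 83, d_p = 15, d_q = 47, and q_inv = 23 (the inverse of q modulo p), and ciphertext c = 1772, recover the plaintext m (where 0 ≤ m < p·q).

m₁ = c^(d_p) mod p: c ≡ 23 (mod 53), and 23^15 mod 53 = 30.
m₂ = c^(d_q) mod q: c ≡ 29 (mod 83), and 29^47 mod 83 = 3.
h = q_inv·(m₁ − m₂) mod p = 23·(30 − 3) mod 53 = 38.
m = m₂ + h·q = 3 + 38·83 = 3157.

3157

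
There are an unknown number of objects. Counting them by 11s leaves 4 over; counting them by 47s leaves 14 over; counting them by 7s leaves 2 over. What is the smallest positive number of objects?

The moduli are pairwise coprime; M = 11·47·7 = 3619.
M/11 = 329; 329 ≡ 10 (mod 11); 10·10 ≡ 1, so inverse 10.
M/47 = 77; 77 ≡ 30 (mod 47); 30·11 ≡ 1, so inverse 11.
M/7 = 517; 517 ≡ 6 (mod 7); 6·6 ≡ 1, so inverse 6.
N ≡ 4·329·10 + 14·77·11 + 2·517·6 = 31222.
31222 mod 3619 = 2270.

2270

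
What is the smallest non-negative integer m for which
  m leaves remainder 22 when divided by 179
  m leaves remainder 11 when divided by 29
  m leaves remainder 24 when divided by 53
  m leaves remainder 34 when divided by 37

3019752

From m ≡ 22 (mod 179) write m = 22 + 179t. Substituting into m ≡ 11 (mod 29) gives 179t ≡ 18 (mod 29), and since 5⁻¹ ≡ 6 (mod 29), t ≡ 21. Hence m ≡ 22 + 179·21 = 3781 (mod 5191).
From m ≡ 3781 (mod 5191) write m = 3781 + 5191t. Substituting into m ≡ 24 (mod 53) gives 5191t ≡ 6 (mod 53), and since 50⁻¹ ≡ 35 (mod 53), t ≡ 51. Hence m ≡ 3781 + 5191·51 = 268522 (mod 275123).
From m ≡ 268522 (mod 275123) write m = 268522 + 275123t. Substituting into m ≡ 34 (mod 37) gives 275123t ≡ 21 (mod 37), and since 28⁻¹ ≡ 4 (mod 37), t ≡ 10. Hence m ≡ 268522 + 275123·10 = 3019752 (mod 10179551).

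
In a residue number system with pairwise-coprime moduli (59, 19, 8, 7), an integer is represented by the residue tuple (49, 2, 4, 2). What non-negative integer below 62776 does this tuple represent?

From x ≡ 49 (mod 59) write x = 49 + 59t. Substituting into x ≡ 2 (mod 19) gives 59t ≡ 10 (mod 19), and since 2⁻¹ ≡ 10 (mod 19), t ≡ 5. Hence x ≡ 49 + 59·5 = 344 (mod 1121).
From x ≡ 344 (mod 1121) write x = 344 + 1121t. Substituting into x ≡ 4 (mod 8) gives 1121t ≡ 4 (mod 8), and since 1⁻¹ ≡ 1 (mod 8), t ≡ 4. Hence x ≡ 344 + 1121·4 = 4828 (mod 8968).
From x ≡ 4828 (mod 8968) write x = 4828 + 8968t. Substituting into x ≡ 2 (mod 7) gives 8968t ≡ 4 (mod 7), and since 1⁻¹ ≡ 1 (mod 7), t ≡ 4. Hence x ≡ 4828 + 8968·4 = 40700 (mod 62776).

40700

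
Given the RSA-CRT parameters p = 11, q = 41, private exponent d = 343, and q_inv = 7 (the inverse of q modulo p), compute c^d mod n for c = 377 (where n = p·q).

d_p = d mod (p−1) = 343 mod 10 = 3; d_q = d mod (q−1) = 23.
m₁ = c^(d_p) mod p: c ≡ 3 (mod 11), and 3^3 mod 11 = 5.
m₂ = c^(d_q) mod q: c ≡ 8 (mod 41), and 8^23 mod 41 = 20.
h = q_inv·(m₁ − m₂) mod p = 7·(5 − 20) mod 11 = 5.
m = m₂ + h·q = 20 + 5·41 = 225.

225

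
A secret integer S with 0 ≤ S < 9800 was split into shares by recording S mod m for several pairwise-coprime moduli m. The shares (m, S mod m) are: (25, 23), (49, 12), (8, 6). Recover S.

5598

The moduli are pairwise coprime; N = 25·49·8 = 9800.
N/25 = 392; 392 ≡ 17 (mod 25); 17·3 ≡ 1, so inverse 3.
N/49 = 200; 200 ≡ 4 (mod 49); 4·37 ≡ 1, so inverse 37.
N/8 = 1225; 1225 ≡ 1 (mod 8), inverse 1.
S ≡ 23·392·3 + 12·200·37 + 6·1225·1 = 123198.
123198 mod 9800 = 5598.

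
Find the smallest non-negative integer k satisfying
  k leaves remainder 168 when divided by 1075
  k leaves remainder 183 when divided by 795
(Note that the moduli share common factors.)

Combine the congruences pairwise.
gcd(1075, 795) = 5 and 5 | (183 − 168), so the pair is consistent; merging gives k ≡ 58218 (mod 170925), where 170925 = lcm(1075, 795).
The solution is unique modulo lcm(1075, 795) = 170925.

58218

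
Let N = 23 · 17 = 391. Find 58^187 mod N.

116

Mod 23: 58 ≡ 12; by Fermat, exponent reduces to 187 mod 22 = 11; 12^11 ≡ 1 (mod 23).
Mod 17: 58 ≡ 7; by Fermat, exponent reduces to 187 mod 16 = 11; 7^11 ≡ 14 (mod 17).
Combine by CRT: x ≡ 1 (mod 23), x ≡ 14 (mod 17) ⇒ x ≡ 116 (mod 391).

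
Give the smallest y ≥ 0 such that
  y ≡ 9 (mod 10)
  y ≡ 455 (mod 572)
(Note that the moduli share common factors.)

1599

Combine the congruences pairwise.
gcd(10, 572) = 2 and 2 | (455 − 9), so the pair is consistent; merging gives y ≡ 1599 (mod 2860), where 2860 = lcm(10, 572).
The solution is unique modulo lcm(10, 572) = 2860.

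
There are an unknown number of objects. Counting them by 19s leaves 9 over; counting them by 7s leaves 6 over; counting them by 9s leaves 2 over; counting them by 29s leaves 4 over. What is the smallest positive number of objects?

The moduli are pairwise coprime; M = 19·7·9·29 = 34713.
M/19 = 1827; 1827 ≡ 3 (mod 19); 3·13 ≡ 1, so inverse 13.
M/7 = 4959; 4959 ≡ 3 (mod 7); 3·5 ≡ 1, so inverse 5.
M/9 = 3857; 3857 ≡ 5 (mod 9); 5·2 ≡ 1, so inverse 2.
M/29 = 1197; 1197 ≡ 8 (mod 29); 8·11 ≡ 1, so inverse 11.
N ≡ 9·1827·13 + 6·4959·5 + 2·3857·2 + 4·1197·11 = 430625.
430625 mod 34713 = 14069.

14069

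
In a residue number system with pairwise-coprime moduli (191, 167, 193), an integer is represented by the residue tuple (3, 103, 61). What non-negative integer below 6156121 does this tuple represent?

The moduli are pairwise coprime; N = 191·167·193 = 6156121.
N/191 = 32231; 32231 ≡ 143 (mod 191); 143·187 ≡ 1, so inverse 187.
N/167 = 36863; 36863 ≡ 123 (mod 167); 123·148 ≡ 1, so inverse 148.
N/193 = 31897; 31897 ≡ 52 (mod 193); 52·26 ≡ 1, so inverse 26.
x ≡ 3·32231·187 + 103·36863·148 + 61·31897·26 = 630609805.
630609805 mod 6156121 = 2685463.

2685463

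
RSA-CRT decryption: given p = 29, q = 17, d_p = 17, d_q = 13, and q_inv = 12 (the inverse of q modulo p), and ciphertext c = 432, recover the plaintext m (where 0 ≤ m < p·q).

m₁ = c^(d_p) mod p: c ≡ 26 (mod 29), and 26^17 mod 29 = 27.
m₂ = c^(d_q) mod q: c ≡ 7 (mod 17), and 7^13 mod 17 = 6.
h = q_inv·(m₁ − m₂) mod p = 12·(27 − 6) mod 29 = 20.
m = m₂ + h·q = 6 + 20·17 = 346.

346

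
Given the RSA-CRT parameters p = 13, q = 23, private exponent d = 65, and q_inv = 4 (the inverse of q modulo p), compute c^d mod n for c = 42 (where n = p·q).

d_p = d mod (p−1) = 65 mod 12 = 5; d_q = d mod (q−1) = 21.
m₁ = c^(d_p) mod p: c ≡ 3 (mod 13), and 3^5 mod 13 = 9.
m₂ = c^(d_q) mod q: c ≡ 19 (mod 23), and 19^21 mod 23 = 17.
h = q_inv·(m₁ − m₂) mod p = 4·(9 − 17) mod 13 = 7.
m = m₂ + h·q = 17 + 7·23 = 178.

178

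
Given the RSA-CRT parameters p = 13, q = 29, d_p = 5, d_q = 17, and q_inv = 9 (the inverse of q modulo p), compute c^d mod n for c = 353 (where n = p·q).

357

m₁ = c^(d_p) mod p: c ≡ 2 (mod 13), and 2^5 mod 13 = 6.
m₂ = c^(d_q) mod q: c ≡ 5 (mod 29), and 5^17 mod 29 = 9.
h = q_inv·(m₁ − m₂) mod p = 9·(6 − 9) mod 13 = 12.
m = m₂ + h·q = 9 + 12·29 = 357.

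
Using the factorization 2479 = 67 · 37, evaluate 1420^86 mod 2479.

1454

Mod 67: 1420 ≡ 13; by Fermat, exponent reduces to 86 mod 66 = 20; 13^20 ≡ 47 (mod 67).
Mod 37: 1420 ≡ 14; by Fermat, exponent reduces to 86 mod 36 = 14; 14^14 ≡ 11 (mod 37).
Combine by CRT: x ≡ 47 (mod 67), x ≡ 11 (mod 37) ⇒ x ≡ 1454 (mod 2479).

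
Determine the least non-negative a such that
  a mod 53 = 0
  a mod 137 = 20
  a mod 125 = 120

From a ≡ 0 (mod 53) write a = 0 + 53t. Substituting into a ≡ 20 (mod 137) gives 53t ≡ 20 (mod 137), and since 53⁻¹ ≡ 106 (mod 137), t ≡ 65. Hence a ≡ 0 + 53·65 = 3445 (mod 7261).
From a ≡ 3445 (mod 7261) write a = 3445 + 7261t. Substituting into a ≡ 120 (mod 125) gives 7261t ≡ 50 (mod 125), and since 11⁻¹ ≡ 91 (mod 125), t ≡ 50. Hence a ≡ 3445 + 7261·50 = 366495 (mod 907625).

366495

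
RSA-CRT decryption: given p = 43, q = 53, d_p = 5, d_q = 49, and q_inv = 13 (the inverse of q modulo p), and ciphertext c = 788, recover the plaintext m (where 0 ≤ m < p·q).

195

m₁ = c^(d_p) mod p: c ≡ 14 (mod 43), and 14^5 mod 43 = 23.
m₂ = c^(d_q) mod q: c ≡ 46 (mod 53), and 46^49 mod 53 = 36.
h = q_inv·(m₁ − m₂) mod p = 13·(23 − 36) mod 43 = 3.
m = m₂ + h·q = 36 + 3·53 = 195.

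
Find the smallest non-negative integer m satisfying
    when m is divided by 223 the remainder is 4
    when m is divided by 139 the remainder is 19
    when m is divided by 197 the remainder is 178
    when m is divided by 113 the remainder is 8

299002641

The moduli are pairwise coprime; N = 223·139·197·113 = 690024217.
N/223 = 3094279; 3094279 ≡ 154 (mod 223); 154·42 ≡ 1, so inverse 42.
N/139 = 4964203; 4964203 ≡ 96 (mod 139); 96·42 ≡ 1, so inverse 42.
N/197 = 3502661; 3502661 ≡ 1 (mod 197), inverse 1.
N/113 = 6106409; 6106409 ≡ 2 (mod 113); 2·57 ≡ 1, so inverse 57.
m ≡ 4·3094279·42 + 19·4964203·42 + 178·3502661·1 + 8·6106409·57 = 7889269028.
7889269028 mod 690024217 = 299002641.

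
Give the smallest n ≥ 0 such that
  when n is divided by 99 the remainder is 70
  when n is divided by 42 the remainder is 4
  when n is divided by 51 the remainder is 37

gcd(99, 42) = 3 and 3 | (4 − 70), so the pair is consistent; merging gives n ≡ 466 (mod 1386), where 1386 = lcm(99, 42).
gcd(1386, 51) = 3 and 3 | (37 − 466), so the pair is consistent; merging gives n ≡ 12940 (mod 23562), where 23562 = lcm(1386, 51).
The solution is unique modulo lcm(99, 42, 51) = 23562.

12940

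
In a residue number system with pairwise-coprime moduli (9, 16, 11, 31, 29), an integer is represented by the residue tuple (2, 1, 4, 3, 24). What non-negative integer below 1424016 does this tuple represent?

From x ≡ 2 (mod 9) write x = 2 + 9t. Substituting into x ≡ 1 (mod 16) gives 9t ≡ 15 (mod 16), and since 9⁻¹ ≡ 9 (mod 16), t ≡ 7. Hence x ≡ 2 + 9·7 = 65 (mod 144).
From x ≡ 65 (mod 144) write x = 65 + 144t. Substituting into x ≡ 4 (mod 11) gives 144t ≡ 5 (mod 11), and since 1⁻¹ ≡ 1 (mod 11), t ≡ 5. Hence x ≡ 65 + 144·5 = 785 (mod 1584).
From x ≡ 785 (mod 1584) write x = 785 + 1584t. Substituting into x ≡ 3 (mod 31) gives 1584t ≡ 24 (mod 31), and since 3⁻¹ ≡ 21 (mod 31), t ≡ 8. Hence x ≡ 785 + 1584·8 = 13457 (mod 49104).
From x ≡ 13457 (mod 49104) write x = 13457 + 49104t. Substituting into x ≡ 24 (mod 29) gives 49104t ≡ 23 (mod 29), and since 7⁻¹ ≡ 25 (mod 29), t ≡ 24. Hence x ≡ 13457 + 49104·24 = 1191953 (mod 1424016).

1191953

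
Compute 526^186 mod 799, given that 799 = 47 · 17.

Mod 47: 526 ≡ 9; by Fermat, exponent reduces to 186 mod 46 = 2; 9^2 ≡ 34 (mod 47).
Mod 17: 526 ≡ 16; by Fermat, exponent reduces to 186 mod 16 = 10; 16^10 ≡ 1 (mod 17).
Combine by CRT: x ≡ 34 (mod 47), x ≡ 1 (mod 17) ⇒ x ≡ 222 (mod 799).

222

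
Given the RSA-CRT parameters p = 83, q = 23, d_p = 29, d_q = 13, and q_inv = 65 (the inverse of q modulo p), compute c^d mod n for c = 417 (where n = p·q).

1182

m₁ = c^(d_p) mod p: c ≡ 2 (mod 83), and 2^29 mod 83 = 20.
m₂ = c^(d_q) mod q: c ≡ 3 (mod 23), and 3^13 mod 23 = 9.
h = q_inv·(m₁ − m₂) mod p = 65·(20 − 9) mod 83 = 51.
m = m₂ + h·q = 9 + 51·23 = 1182.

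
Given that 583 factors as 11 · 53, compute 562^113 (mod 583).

Mod 11: 562 ≡ 1; by Fermat, exponent reduces to 113 mod 10 = 3; 1^3 ≡ 1 (mod 11).
Mod 53: 562 ≡ 32; by Fermat, exponent reduces to 113 mod 52 = 9; 32^9 ≡ 41 (mod 53).
Combine by CRT: x ≡ 1 (mod 11), x ≡ 41 (mod 53) ⇒ x ≡ 518 (mod 583).

518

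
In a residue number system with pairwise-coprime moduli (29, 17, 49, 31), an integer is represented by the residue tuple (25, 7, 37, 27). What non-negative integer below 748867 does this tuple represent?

33259

The moduli are pairwise coprime; N = 29·17·49·31 = 748867.
N/29 = 25823; 25823 ≡ 13 (mod 29); 13·9 ≡ 1, so inverse 9.
N/17 = 44051; 44051 ≡ 4 (mod 17); 4·13 ≡ 1, so inverse 13.
N/49 = 15283; 15283 ≡ 44 (mod 49); 44·39 ≡ 1, so inverse 39.
N/31 = 24157; 24157 ≡ 8 (mod 31); 8·4 ≡ 1, so inverse 4.
x ≡ 25·25823·9 + 7·44051·13 + 37·15283·39 + 27·24157·4 = 34481141.
34481141 mod 748867 = 33259.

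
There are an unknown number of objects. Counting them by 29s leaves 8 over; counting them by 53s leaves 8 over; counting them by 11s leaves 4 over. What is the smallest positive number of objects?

From N ≡ 8 (mod 29) write N = 8 + 29t. Substituting into N ≡ 8 (mod 53) gives 29t ≡ 0 (mod 53), and since 29⁻¹ ≡ 11 (mod 53), t ≡ 0. Hence N ≡ 8 + 29·0 = 8 (mod 1537).
From N ≡ 8 (mod 1537) write N = 8 + 1537t. Substituting into N ≡ 4 (mod 11) gives 1537t ≡ 7 (mod 11), and since 8⁻¹ ≡ 7 (mod 11), t ≡ 5. Hence N ≡ 8 + 1537·5 = 7693 (mod 16907).

7693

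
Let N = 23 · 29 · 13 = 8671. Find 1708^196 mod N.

6410

Mod 23: 1708 ≡ 6; by Fermat, exponent reduces to 196 mod 22 = 20; 6^20 ≡ 16 (mod 23).
Mod 29: 1708 ≡ 26; since 28 | 196, by Fermat 26^196 ≡ 1 (mod 29).
Mod 13: 1708 ≡ 5; by Fermat, exponent reduces to 196 mod 12 = 4; 5^4 ≡ 1 (mod 13).
Combine by CRT: x ≡ 16 (mod 23), x ≡ 1 (mod 29), x ≡ 1 (mod 13) ⇒ x ≡ 6410 (mod 8671).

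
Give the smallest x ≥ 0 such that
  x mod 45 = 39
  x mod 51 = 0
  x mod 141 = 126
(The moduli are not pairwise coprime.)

7599

gcd(45, 51) = 3 and 3 | (0 − 39), so the pair is consistent; merging gives x ≡ 714 (mod 765), where 765 = lcm(45, 51).
gcd(765, 141) = 3 and 3 | (126 − 714), so the pair is consistent; merging gives x ≡ 7599 (mod 35955), where 35955 = lcm(765, 141).
The solution is unique modulo lcm(45, 51, 141) = 35955.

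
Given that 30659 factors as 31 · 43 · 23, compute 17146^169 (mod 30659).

Mod 31: 17146 ≡ 3; by Fermat, exponent reduces to 169 mod 30 = 19; 3^19 ≡ 12 (mod 31).
Mod 43: 17146 ≡ 32; by Fermat, exponent reduces to 169 mod 42 = 1; 32^1 ≡ 32 (mod 43).
Mod 23: 17146 ≡ 11; by Fermat, exponent reduces to 169 mod 22 = 15; 11^15 ≡ 10 (mod 23).
Combine by CRT: x ≡ 12 (mod 31), x ≡ 32 (mod 43), x ≡ 10 (mod 23) ⇒ x ≡ 15512 (mod 30659).

15512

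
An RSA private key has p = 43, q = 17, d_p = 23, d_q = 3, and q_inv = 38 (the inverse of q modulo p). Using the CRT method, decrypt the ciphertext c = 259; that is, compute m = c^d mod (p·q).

m₁ = c^(d_p) mod p: c ≡ 1 (mod 43), and 1^23 mod 43 = 1.
m₂ = c^(d_q) mod q: c ≡ 4 (mod 17), and 4^3 mod 17 = 13.
h = q_inv·(m₁ − m₂) mod p = 38·(1 − 13) mod 43 = 17.
m = m₂ + h·q = 13 + 17·17 = 302.

302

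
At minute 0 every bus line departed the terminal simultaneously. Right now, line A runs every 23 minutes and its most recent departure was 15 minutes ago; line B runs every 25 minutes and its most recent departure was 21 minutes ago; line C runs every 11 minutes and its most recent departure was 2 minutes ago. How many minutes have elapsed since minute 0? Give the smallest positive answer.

2246

Combine the congruences pairwise.
From t ≡ 15 (mod 23) write t = 15 + 23s. Substituting into t ≡ 21 (mod 25) gives 23s ≡ 6 (mod 25), and since 23⁻¹ ≡ 12 (mod 25), s ≡ 22. Hence t ≡ 15 + 23·22 = 521 (mod 575).
From t ≡ 521 (mod 575) write t = 521 + 575s. Substituting into t ≡ 2 (mod 11) gives 575s ≡ 9 (mod 11), and since 3⁻¹ ≡ 4 (mod 11), s ≡ 3. Hence t ≡ 521 + 575·3 = 2246 (mod 6325).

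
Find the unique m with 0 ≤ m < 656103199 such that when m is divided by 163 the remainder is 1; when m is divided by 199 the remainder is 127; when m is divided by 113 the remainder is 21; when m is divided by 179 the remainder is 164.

100018920

From m ≡ 1 (mod 163) write m = 1 + 163t. Substituting into m ≡ 127 (mod 199) gives 163t ≡ 126 (mod 199), and since 163⁻¹ ≡ 105 (mod 199), t ≡ 96. Hence m ≡ 1 + 163·96 = 15649 (mod 32437).
From m ≡ 15649 (mod 32437) write m = 15649 + 32437t. Substituting into m ≡ 21 (mod 113) gives 32437t ≡ 79 (mod 113), and since 6⁻¹ ≡ 19 (mod 113), t ≡ 32. Hence m ≡ 15649 + 32437·32 = 1053633 (mod 3665381).
From m ≡ 1053633 (mod 3665381) write m = 1053633 + 3665381t. Substituting into m ≡ 164 (mod 179) gives 3665381t ≡ 125 (mod 179), and since 177⁻¹ ≡ 89 (mod 179), t ≡ 27. Hence m ≡ 1053633 + 3665381·27 = 100018920 (mod 656103199).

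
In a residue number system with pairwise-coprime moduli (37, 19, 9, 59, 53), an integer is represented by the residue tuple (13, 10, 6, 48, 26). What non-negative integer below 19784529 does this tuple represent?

The moduli are pairwise coprime; N = 37·19·9·59·53 = 19784529.
N/37 = 534717; 534717 ≡ 30 (mod 37); 30·21 ≡ 1, so inverse 21.
N/19 = 1041291; 1041291 ≡ 15 (mod 19); 15·14 ≡ 1, so inverse 14.
N/9 = 2198281; 2198281 ≡ 4 (mod 9); 4·7 ≡ 1, so inverse 7.
N/59 = 335331; 335331 ≡ 34 (mod 59); 34·33 ≡ 1, so inverse 33.
N/53 = 373293; 373293 ≡ 14 (mod 53); 14·19 ≡ 1, so inverse 19.
x ≡ 13·534717·21 + 10·1041291·14 + 6·2198281·7 + 48·335331·33 + 26·373293·19 = 1099657329.
1099657329 mod 19784529 = 11508234.

11508234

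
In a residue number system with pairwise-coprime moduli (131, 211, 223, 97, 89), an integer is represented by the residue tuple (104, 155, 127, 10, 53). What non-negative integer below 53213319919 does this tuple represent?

44338403287

The moduli are pairwise coprime; N = 131·211·223·97·89 = 53213319919.
N/131 = 406208549; 406208549 ≡ 81 (mod 131); 81·55 ≡ 1, so inverse 55.
N/211 = 252195829; 252195829 ≡ 189 (mod 211); 189·163 ≡ 1, so inverse 163.
N/223 = 238624753; 238624753 ≡ 35 (mod 223); 35·51 ≡ 1, so inverse 51.
N/97 = 548590927; 548590927 ≡ 55 (mod 97); 55·30 ≡ 1, so inverse 30.
N/89 = 597902471; 597902471 ≡ 26 (mod 89); 26·24 ≡ 1, so inverse 24.
x ≡ 104·406208549·55 + 155·252195829·163 + 127·238624753·51 + 10·548590927·30 + 53·597902471·24 = 11165922266358.
11165922266358 mod 53213319919 = 44338403287.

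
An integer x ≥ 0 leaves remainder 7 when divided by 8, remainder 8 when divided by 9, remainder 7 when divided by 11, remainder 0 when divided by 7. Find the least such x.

4319

Combine the congruences pairwise.
From x ≡ 7 (mod 8) write x = 7 + 8t. Substituting into x ≡ 8 (mod 9) gives 8t ≡ 1 (mod 9), and since 8⁻¹ ≡ 8 (mod 9), t ≡ 8. Hence x ≡ 7 + 8·8 = 71 (mod 72).
From x ≡ 71 (mod 72) write x = 71 + 72t. Substituting into x ≡ 7 (mod 11) gives 72t ≡ 2 (mod 11), and since 6⁻¹ ≡ 2 (mod 11), t ≡ 4. Hence x ≡ 71 + 72·4 = 359 (mod 792).
From x ≡ 359 (mod 792) write x = 359 + 792t. Substituting into x ≡ 0 (mod 7) gives 792t ≡ 5 (mod 7), and since 1⁻¹ ≡ 1 (mod 7), t ≡ 5. Hence x ≡ 359 + 792·5 = 4319 (mod 5544).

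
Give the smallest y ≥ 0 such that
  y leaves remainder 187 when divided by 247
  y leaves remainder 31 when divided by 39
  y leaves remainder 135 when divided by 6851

Combine the congruences pairwise.
gcd(247, 39) = 13 and 13 | (31 − 187), so the pair is consistent; merging gives y ≡ 187 (mod 741), where 741 = lcm(247, 39).
gcd(741, 6851) = 13 and 13 | (135 − 187), so the pair is consistent; merging gives y ≡ 281026 (mod 390507), where 390507 = lcm(741, 6851).
The solution is unique modulo lcm(247, 39, 6851) = 390507.

281026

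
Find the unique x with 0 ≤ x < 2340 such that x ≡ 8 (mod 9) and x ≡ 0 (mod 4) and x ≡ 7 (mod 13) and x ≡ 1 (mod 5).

From x ≡ 8 (mod 9) write x = 8 + 9t. Substituting into x ≡ 0 (mod 4) gives 9t ≡ 0 (mod 4), and since 1⁻¹ ≡ 1 (mod 4), t ≡ 0. Hence x ≡ 8 + 9·0 = 8 (mod 36).
From x ≡ 8 (mod 36) write x = 8 + 36t. Substituting into x ≡ 7 (mod 13) gives 36t ≡ 12 (mod 13), and since 10⁻¹ ≡ 4 (mod 13), t ≡ 9. Hence x ≡ 8 + 36·9 = 332 (mod 468).
From x ≡ 332 (mod 468) write x = 332 + 468t. Substituting into x ≡ 1 (mod 5) gives 468t ≡ 4 (mod 5), and since 3⁻¹ ≡ 2 (mod 5), t ≡ 3. Hence x ≡ 332 + 468·3 = 1736 (mod 2340).

1736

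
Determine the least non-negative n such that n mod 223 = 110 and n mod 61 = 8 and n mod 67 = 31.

From n ≡ 110 (mod 223) write n = 110 + 223t. Substituting into n ≡ 8 (mod 61) gives 223t ≡ 20 (mod 61), and since 40⁻¹ ≡ 29 (mod 61), t ≡ 31. Hence n ≡ 110 + 223·31 = 7023 (mod 13603).
From n ≡ 7023 (mod 13603) write n = 7023 + 13603t. Substituting into n ≡ 31 (mod 67) gives 13603t ≡ 43 (mod 67), and since 2⁻¹ ≡ 34 (mod 67), t ≡ 55. Hence n ≡ 7023 + 13603·55 = 755188 (mod 911401).

755188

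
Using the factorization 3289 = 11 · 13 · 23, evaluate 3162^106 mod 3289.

Mod 11: 3162 ≡ 5; by Fermat, exponent reduces to 106 mod 10 = 6; 5^6 ≡ 5 (mod 11).
Mod 13: 3162 ≡ 3; by Fermat, exponent reduces to 106 mod 12 = 10; 3^10 ≡ 3 (mod 13).
Mod 23: 3162 ≡ 11; by Fermat, exponent reduces to 106 mod 22 = 18; 11^18 ≡ 16 (mod 23).
Combine by CRT: x ≡ 5 (mod 11), x ≡ 3 (mod 13), x ≡ 16 (mod 23) ⇒ x ≡ 16 (mod 3289).

16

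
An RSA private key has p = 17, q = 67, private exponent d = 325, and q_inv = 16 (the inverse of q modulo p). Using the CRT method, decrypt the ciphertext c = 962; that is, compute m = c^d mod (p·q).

d_p = d mod (p−1) = 325 mod 16 = 5; d_q = d mod (q−1) = 61.
m₁ = c^(d_p) mod p: c ≡ 10 (mod 17), and 10^5 mod 17 = 6.
m₂ = c^(d_q) mod q: c ≡ 24 (mod 67), and 24^61 mod 67 = 15.
h = q_inv·(m₁ − m₂) mod p = 16·(6 − 15) mod 17 = 9.
m = m₂ + h·q = 15 + 9·67 = 618.

618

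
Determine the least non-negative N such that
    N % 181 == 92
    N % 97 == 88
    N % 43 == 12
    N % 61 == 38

20254173

From N ≡ 92 (mod 181) write N = 92 + 181t. Substituting into N ≡ 88 (mod 97) gives 181t ≡ 93 (mod 97), and since 84⁻¹ ≡ 82 (mod 97), t ≡ 60. Hence N ≡ 92 + 181·60 = 10952 (mod 17557).
From N ≡ 10952 (mod 17557) write N = 10952 + 17557t. Substituting into N ≡ 12 (mod 43) gives 17557t ≡ 25 (mod 43), and since 13⁻¹ ≡ 10 (mod 43), t ≡ 35. Hence N ≡ 10952 + 17557·35 = 625447 (mod 754951).
From N ≡ 625447 (mod 754951) write N = 625447 + 754951t. Substituting into N ≡ 38 (mod 61) gives 754951t ≡ 24 (mod 61), and since 15⁻¹ ≡ 57 (mod 61), t ≡ 26. Hence N ≡ 625447 + 754951·26 = 20254173 (mod 46052011).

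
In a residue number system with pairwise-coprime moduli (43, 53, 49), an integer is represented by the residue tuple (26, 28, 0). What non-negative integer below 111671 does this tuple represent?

Combine the congruences pairwise.
From x ≡ 26 (mod 43) write x = 26 + 43t. Substituting into x ≡ 28 (mod 53) gives 43t ≡ 2 (mod 53), and since 43⁻¹ ≡ 37 (mod 53), t ≡ 21. Hence x ≡ 26 + 43·21 = 929 (mod 2279).
From x ≡ 929 (mod 2279) write x = 929 + 2279t. Substituting into x ≡ 0 (mod 49) gives 2279t ≡ 2 (mod 49), and since 25⁻¹ ≡ 2 (mod 49), t ≡ 4. Hence x ≡ 929 + 2279·4 = 10045 (mod 111671).

10045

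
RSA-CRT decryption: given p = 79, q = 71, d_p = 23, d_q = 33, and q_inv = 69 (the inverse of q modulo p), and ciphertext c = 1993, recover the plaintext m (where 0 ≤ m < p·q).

5592

m₁ = c^(d_p) mod p: c ≡ 18 (mod 79), and 18^23 mod 79 = 62.
m₂ = c^(d_q) mod q: c ≡ 5 (mod 71), and 5^33 mod 71 = 54.
h = q_inv·(m₁ − m₂) mod p = 69·(62 − 54) mod 79 = 78.
m = m₂ + h·q = 54 + 78·71 = 5592.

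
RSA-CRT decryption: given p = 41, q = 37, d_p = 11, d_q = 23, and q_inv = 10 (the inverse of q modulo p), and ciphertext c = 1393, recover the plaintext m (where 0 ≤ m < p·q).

m₁ = c^(d_p) mod p: c ≡ 40 (mod 41), and 40^11 mod 41 = 40.
m₂ = c^(d_q) mod q: c ≡ 24 (mod 37), and 24^23 mod 37 = 35.
h = q_inv·(m₁ − m₂) mod p = 10·(40 − 35) mod 41 = 9.
m = m₂ + h·q = 35 + 9·37 = 368.

368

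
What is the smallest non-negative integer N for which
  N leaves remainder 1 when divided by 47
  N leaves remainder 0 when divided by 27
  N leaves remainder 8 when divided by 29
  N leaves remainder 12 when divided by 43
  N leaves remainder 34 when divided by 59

The moduli are pairwise coprime; M = 47·27·29·43·59 = 93364137.
M/47 = 1986471; 1986471 ≡ 16 (mod 47); 16·3 ≡ 1, so inverse 3.
M/27 = 3457931; 3457931 ≡ 14 (mod 27); 14·2 ≡ 1, so inverse 2.
M/29 = 3219453; 3219453 ≡ 18 (mod 29); 18·21 ≡ 1, so inverse 21.
M/43 = 2171259; 2171259 ≡ 17 (mod 43); 17·38 ≡ 1, so inverse 38.
M/59 = 1582443; 1582443 ≡ 4 (mod 59); 4·15 ≡ 1, so inverse 15.
N ≡ 1·1986471·3 + 0·3457931·2 + 8·3219453·21 + 12·2171259·38 + 34·1582443·15 = 2343967551.
2343967551 mod 93364137 = 9864126.

9864126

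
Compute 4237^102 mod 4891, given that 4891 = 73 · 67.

Mod 73: 4237 ≡ 3; by Fermat, exponent reduces to 102 mod 72 = 30; 3^30 ≡ 72 (mod 73).
Mod 67: 4237 ≡ 16; by Fermat, exponent reduces to 102 mod 66 = 36; 16^36 ≡ 9 (mod 67).
Combine by CRT: x ≡ 72 (mod 73), x ≡ 9 (mod 67) ⇒ x ≡ 1751 (mod 4891).

1751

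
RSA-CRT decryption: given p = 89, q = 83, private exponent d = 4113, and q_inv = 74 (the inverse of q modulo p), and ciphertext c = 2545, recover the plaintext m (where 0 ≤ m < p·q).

d_p = d mod (p−1) = 4113 mod 88 = 65; d_q = d mod (q−1) = 13.
m₁ = c^(d_p) mod p: c ≡ 53 (mod 89), and 53^65 mod 89 = 47.
m₂ = c^(d_q) mod q: c ≡ 55 (mod 83), and 55^13 mod 83 = 45.
h = q_inv·(m₁ − m₂) mod p = 74·(47 − 45) mod 89 = 59.
m = m₂ + h·q = 45 + 59·83 = 4942.

4942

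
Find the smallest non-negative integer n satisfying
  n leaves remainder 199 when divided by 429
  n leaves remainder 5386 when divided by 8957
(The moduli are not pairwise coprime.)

gcd(429, 8957) = 13 and 13 | (5386 − 199), so the pair is consistent; merging gives n ≡ 85999 (mod 295581), where 295581 = lcm(429, 8957).
The solution is unique modulo lcm(429, 8957) = 295581.

85999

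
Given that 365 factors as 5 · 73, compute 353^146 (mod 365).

Mod 5: 353 ≡ 3; by Fermat, exponent reduces to 146 mod 4 = 2; 3^2 ≡ 4 (mod 5).
Mod 73: 353 ≡ 61; by Fermat, exponent reduces to 146 mod 72 = 2; 61^2 ≡ 71 (mod 73).
Combine by CRT: x ≡ 4 (mod 5), x ≡ 71 (mod 73) ⇒ x ≡ 144 (mod 365).

144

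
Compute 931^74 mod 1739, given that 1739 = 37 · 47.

Mod 37: 931 ≡ 6; by Fermat, exponent reduces to 74 mod 36 = 2; 6^2 ≡ 36 (mod 37).
Mod 47: 931 ≡ 38; by Fermat, exponent reduces to 74 mod 46 = 28; 38^28 ≡ 17 (mod 47).
Combine by CRT: x ≡ 36 (mod 37), x ≡ 17 (mod 47) ⇒ x ≡ 628 (mod 1739).

628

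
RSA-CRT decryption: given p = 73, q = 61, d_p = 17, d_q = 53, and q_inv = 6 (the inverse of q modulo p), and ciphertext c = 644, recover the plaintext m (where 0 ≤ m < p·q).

996

m₁ = c^(d_p) mod p: c ≡ 60 (mod 73), and 60^17 mod 73 = 47.
m₂ = c^(d_q) mod q: c ≡ 34 (mod 61), and 34^53 mod 61 = 20.
h = q_inv·(m₁ − m₂) mod p = 6·(47 − 20) mod 73 = 16.
m = m₂ + h·q = 20 + 16·61 = 996.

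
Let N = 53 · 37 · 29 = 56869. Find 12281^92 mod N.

38970

Mod 53: 12281 ≡ 38; by Fermat, exponent reduces to 92 mod 52 = 40; 38^40 ≡ 15 (mod 53).
Mod 37: 12281 ≡ 34; by Fermat, exponent reduces to 92 mod 36 = 20; 34^20 ≡ 9 (mod 37).
Mod 29: 12281 ≡ 14; by Fermat, exponent reduces to 92 mod 28 = 8; 14^8 ≡ 23 (mod 29).
Combine by CRT: x ≡ 15 (mod 53), x ≡ 9 (mod 37), x ≡ 23 (mod 29) ⇒ x ≡ 38970 (mod 56869).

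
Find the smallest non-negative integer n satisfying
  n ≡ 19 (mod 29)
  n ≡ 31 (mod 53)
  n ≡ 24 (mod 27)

The moduli are pairwise coprime; M = 29·53·27 = 41499.
M/29 = 1431; 1431 ≡ 10 (mod 29); 10·3 ≡ 1, so inverse 3.
M/53 = 783; 783 ≡ 41 (mod 53); 41·22 ≡ 1, so inverse 22.
M/27 = 1537; 1537 ≡ 25 (mod 27); 25·13 ≡ 1, so inverse 13.
n ≡ 19·1431·3 + 31·783·22 + 24·1537·13 = 1095117.
1095117 mod 41499 = 16143.

16143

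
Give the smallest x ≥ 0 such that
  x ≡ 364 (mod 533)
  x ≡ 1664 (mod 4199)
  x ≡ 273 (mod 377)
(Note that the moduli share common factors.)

Combine the congruences pairwise.
gcd(533, 4199) = 13 and 13 | (1664 − 364), so the pair is consistent; merging gives x ≡ 85644 (mod 172159), where 172159 = lcm(533, 4199).
gcd(172159, 377) = 13 and 13 | (273 − 85644), so the pair is consistent; merging gives x ≡ 1807234 (mod 4992611), where 4992611 = lcm(172159, 377).
The solution is unique modulo lcm(533, 4199, 377) = 4992611.

1807234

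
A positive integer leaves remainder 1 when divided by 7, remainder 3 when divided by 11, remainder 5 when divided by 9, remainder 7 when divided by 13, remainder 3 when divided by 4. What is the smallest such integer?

4271

The moduli are pairwise coprime; M = 7·11·9·13·4 = 36036.
M/7 = 5148; 5148 ≡ 3 (mod 7); 3·5 ≡ 1, so inverse 5.
M/11 = 3276; 3276 ≡ 9 (mod 11); 9·5 ≡ 1, so inverse 5.
M/9 = 4004; 4004 ≡ 8 (mod 9); 8·8 ≡ 1, so inverse 8.
M/13 = 2772; 2772 ≡ 3 (mod 13); 3·9 ≡ 1, so inverse 9.
M/4 = 9009; 9009 ≡ 1 (mod 4), inverse 1.
n ≡ 1·5148·5 + 3·3276·5 + 5·4004·8 + 7·2772·9 + 3·9009·1 = 436703.
436703 mod 36036 = 4271.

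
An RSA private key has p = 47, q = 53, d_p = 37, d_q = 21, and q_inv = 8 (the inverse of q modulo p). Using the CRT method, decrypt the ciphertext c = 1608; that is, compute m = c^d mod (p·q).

m₁ = c^(d_p) mod p: c ≡ 10 (mod 47), and 10^37 mod 47 = 43.
m₂ = c^(d_q) mod q: c ≡ 18 (mod 53), and 18^21 mod 53 = 22.
h = q_inv·(m₁ − m₂) mod p = 8·(43 − 22) mod 47 = 27.
m = m₂ + h·q = 22 + 27·53 = 1453.

1453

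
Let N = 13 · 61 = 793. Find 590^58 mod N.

Mod 13: 590 ≡ 5; by Fermat, exponent reduces to 58 mod 12 = 10; 5^10 ≡ 12 (mod 13).
Mod 61: 590 ≡ 41; 41^58 ≡ 9 (mod 61).
Combine by CRT: x ≡ 12 (mod 13), x ≡ 9 (mod 61) ⇒ x ≡ 558 (mod 793).

558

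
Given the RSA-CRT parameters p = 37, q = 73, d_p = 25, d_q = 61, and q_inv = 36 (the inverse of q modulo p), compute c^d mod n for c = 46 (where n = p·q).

m₁ = c^(d_p) mod p: c ≡ 9 (mod 37), and 9^25 mod 37 = 16.
m₂ = c^(d_q) mod q: c ≡ 46 (mod 73), and 46^61 mod 73 = 46.
h = q_inv·(m₁ − m₂) mod p = 36·(16 − 46) mod 37 = 30.
m = m₂ + h·q = 46 + 30·73 = 2236.

2236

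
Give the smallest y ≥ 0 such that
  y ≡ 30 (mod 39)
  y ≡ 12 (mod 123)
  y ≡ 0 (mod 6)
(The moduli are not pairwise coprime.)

Combine the congruences pairwise.
gcd(39, 123) = 3 and 3 | (12 − 30), so the pair is consistent; merging gives y ≡ 381 (mod 1599), where 1599 = lcm(39, 123).
gcd(1599, 6) = 3 and 3 | (0 − 381), so the pair is consistent; merging gives y ≡ 1980 (mod 3198), where 3198 = lcm(1599, 6).
The solution is unique modulo lcm(39, 123, 6) = 3198.

1980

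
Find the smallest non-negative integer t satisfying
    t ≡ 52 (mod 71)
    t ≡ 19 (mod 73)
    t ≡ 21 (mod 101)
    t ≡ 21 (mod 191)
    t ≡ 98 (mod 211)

3707382983

The moduli are pairwise coprime; N = 71·73·101·191·211 = 21096888383.
N/71 = 297139273; 297139273 ≡ 13 (mod 71); 13·11 ≡ 1, so inverse 11.
N/73 = 288998471; 288998471 ≡ 12 (mod 73); 12·67 ≡ 1, so inverse 67.
N/101 = 208880083; 208880083 ≡ 64 (mod 101); 64·30 ≡ 1, so inverse 30.
N/191 = 110454913; 110454913 ≡ 186 (mod 191); 186·38 ≡ 1, so inverse 38.
N/211 = 99985253; 99985253 ≡ 160 (mod 211); 160·91 ≡ 1, so inverse 91.
t ≡ 52·297139273·11 + 19·288998471·67 + 21·208880083·30 + 21·110454913·38 + 98·99985253·91 = 1649264676857.
1649264676857 mod 21096888383 = 3707382983.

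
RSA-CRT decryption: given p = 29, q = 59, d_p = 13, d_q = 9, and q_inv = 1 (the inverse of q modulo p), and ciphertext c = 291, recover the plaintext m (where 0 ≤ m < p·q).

465

m₁ = c^(d_p) mod p: c ≡ 1 (mod 29), and 1^13 mod 29 = 1.
m₂ = c^(d_q) mod q: c ≡ 55 (mod 59), and 55^9 mod 59 = 52.
h = q_inv·(m₁ − m₂) mod p = 1·(1 − 52) mod 29 = 7.
m = m₂ + h·q = 52 + 7·59 = 465.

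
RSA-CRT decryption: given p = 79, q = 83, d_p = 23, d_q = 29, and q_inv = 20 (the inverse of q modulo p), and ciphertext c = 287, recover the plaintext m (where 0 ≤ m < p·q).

m₁ = c^(d_p) mod p: c ≡ 50 (mod 79), and 50^23 mod 79 = 42.
m₂ = c^(d_q) mod q: c ≡ 38 (mod 83), and 38^29 mod 83 = 21.
h = q_inv·(m₁ − m₂) mod p = 20·(42 − 21) mod 79 = 25.
m = m₂ + h·q = 21 + 25·83 = 2096.

2096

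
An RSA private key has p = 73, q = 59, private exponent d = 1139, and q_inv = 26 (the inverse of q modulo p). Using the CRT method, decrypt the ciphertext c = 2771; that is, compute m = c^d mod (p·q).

1849

d_p = d mod (p−1) = 1139 mod 72 = 59; d_q = d mod (q−1) = 37.
m₁ = c^(d_p) mod p: c ≡ 70 (mod 73), and 70^59 mod 73 = 24.
m₂ = c^(d_q) mod q: c ≡ 57 (mod 59), and 57^37 mod 59 = 20.
h = q_inv·(m₁ − m₂) mod p = 26·(24 − 20) mod 73 = 31.
m = m₂ + h·q = 20 + 31·59 = 1849.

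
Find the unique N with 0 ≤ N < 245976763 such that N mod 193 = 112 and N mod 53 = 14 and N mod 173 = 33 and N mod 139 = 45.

196365067

From N ≡ 112 (mod 193) write N = 112 + 193t. Substituting into N ≡ 14 (mod 53) gives 193t ≡ 8 (mod 53), and since 34⁻¹ ≡ 39 (mod 53), t ≡ 47. Hence N ≡ 112 + 193·47 = 9183 (mod 10229).
From N ≡ 9183 (mod 10229) write N = 9183 + 10229t. Substituting into N ≡ 33 (mod 173) gives 10229t ≡ 19 (mod 173), and since 22⁻¹ ≡ 118 (mod 173), t ≡ 166. Hence N ≡ 9183 + 10229·166 = 1707197 (mod 1769617).
From N ≡ 1707197 (mod 1769617) write N = 1707197 + 1769617t. Substituting into N ≡ 45 (mod 139) gives 1769617t ≡ 46 (mod 139), and since 8⁻¹ ≡ 87 (mod 139), t ≡ 110. Hence N ≡ 1707197 + 1769617·110 = 196365067 (mod 245976763).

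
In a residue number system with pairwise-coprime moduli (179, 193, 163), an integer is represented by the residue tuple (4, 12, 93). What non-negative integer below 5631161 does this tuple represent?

695777

The moduli are pairwise coprime; N = 179·193·163 = 5631161.
N/179 = 31459; 31459 ≡ 134 (mod 179); 134·175 ≡ 1, so inverse 175.
N/193 = 29177; 29177 ≡ 34 (mod 193); 34·176 ≡ 1, so inverse 176.
N/163 = 34547; 34547 ≡ 154 (mod 163); 154·18 ≡ 1, so inverse 18.
x ≡ 4·31459·175 + 12·29177·176 + 93·34547·18 = 141474802.
141474802 mod 5631161 = 695777.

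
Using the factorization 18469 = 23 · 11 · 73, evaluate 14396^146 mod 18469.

14314

Mod 23: 14396 ≡ 21; by Fermat, exponent reduces to 146 mod 22 = 14; 21^14 ≡ 8 (mod 23).
Mod 11: 14396 ≡ 8; by Fermat, exponent reduces to 146 mod 10 = 6; 8^6 ≡ 3 (mod 11).
Mod 73: 14396 ≡ 15; by Fermat, exponent reduces to 146 mod 72 = 2; 15^2 ≡ 6 (mod 73).
Combine by CRT: x ≡ 8 (mod 23), x ≡ 3 (mod 11), x ≡ 6 (mod 73) ⇒ x ≡ 14314 (mod 18469).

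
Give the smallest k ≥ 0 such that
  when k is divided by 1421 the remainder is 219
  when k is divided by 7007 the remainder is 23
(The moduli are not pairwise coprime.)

189212

gcd(1421, 7007) = 49 and 49 | (23 − 219), so the pair is consistent; merging gives k ≡ 189212 (mod 203203), where 203203 = lcm(1421, 7007).
The solution is unique modulo lcm(1421, 7007) = 203203.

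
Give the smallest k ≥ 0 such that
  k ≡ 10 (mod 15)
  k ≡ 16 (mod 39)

Combine the congruences pairwise.
gcd(15, 39) = 3 and 3 | (16 − 10), so the pair is consistent; merging gives k ≡ 55 (mod 195), where 195 = lcm(15, 39).
The solution is unique modulo lcm(15, 39) = 195.

55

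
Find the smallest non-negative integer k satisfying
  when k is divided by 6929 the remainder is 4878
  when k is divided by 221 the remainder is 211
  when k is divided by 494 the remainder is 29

gcd(6929, 221) = 13 and 13 | (211 − 4878), so the pair is consistent; merging gives k ≡ 81097 (mod 117793), where 117793 = lcm(6929, 221).
gcd(117793, 494) = 13 and 13 | (29 − 81097), so the pair is consistent; merging gives k ≡ 316683 (mod 4476134), where 4476134 = lcm(117793, 494).
The solution is unique modulo lcm(6929, 221, 494) = 4476134.

316683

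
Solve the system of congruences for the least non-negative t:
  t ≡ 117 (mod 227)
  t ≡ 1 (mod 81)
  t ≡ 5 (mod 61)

236197

The moduli are pairwise coprime; N = 227·81·61 = 1121607.
N/227 = 4941; 4941 ≡ 174 (mod 227); 174·197 ≡ 1, so inverse 197.
N/81 = 13847; 13847 ≡ 77 (mod 81); 77·20 ≡ 1, so inverse 20.
N/61 = 18387; 18387 ≡ 26 (mod 61); 26·54 ≡ 1, so inverse 54.
t ≡ 117·4941·197 + 1·13847·20 + 5·18387·54 = 119126539.
119126539 mod 1121607 = 236197.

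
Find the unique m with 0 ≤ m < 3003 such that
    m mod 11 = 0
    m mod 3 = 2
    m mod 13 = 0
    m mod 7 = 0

1001

From m ≡ 0 (mod 11) write m = 0 + 11t. Substituting into m ≡ 2 (mod 3) gives 11t ≡ 2 (mod 3), and since 2⁻¹ ≡ 2 (mod 3), t ≡ 1. Hence m ≡ 0 + 11·1 = 11 (mod 33).
From m ≡ 11 (mod 33) write m = 11 + 33t. Substituting into m ≡ 0 (mod 13) gives 33t ≡ 2 (mod 13), and since 7⁻¹ ≡ 2 (mod 13), t ≡ 4. Hence m ≡ 11 + 33·4 = 143 (mod 429).
From m ≡ 143 (mod 429) write m = 143 + 429t. Substituting into m ≡ 0 (mod 7) gives 429t ≡ 4 (mod 7), and since 2⁻¹ ≡ 4 (mod 7), t ≡ 2. Hence m ≡ 143 + 429·2 = 1001 (mod 3003).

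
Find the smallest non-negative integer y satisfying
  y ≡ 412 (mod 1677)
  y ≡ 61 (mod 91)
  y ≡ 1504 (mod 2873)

Combine the congruences pairwise.
gcd(1677, 91) = 13 and 13 | (61 − 412), so the pair is consistent; merging gives y ≡ 8797 (mod 11739), where 11739 = lcm(1677, 91).
gcd(11739, 2873) = 13 and 13 | (1504 − 8797), so the pair is consistent; merging gives y ≡ 208360 (mod 2594319), where 2594319 = lcm(11739, 2873).
The solution is unique modulo lcm(1677, 91, 2873) = 2594319.

208360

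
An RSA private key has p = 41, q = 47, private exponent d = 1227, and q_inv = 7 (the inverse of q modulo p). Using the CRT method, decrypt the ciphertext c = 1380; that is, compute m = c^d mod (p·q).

1602

d_p = d mod (p−1) = 1227 mod 40 = 27; d_q = d mod (q−1) = 31.
m₁ = c^(d_p) mod p: c ≡ 27 (mod 41), and 27^27 mod 41 = 3.
m₂ = c^(d_q) mod q: c ≡ 17 (mod 47), and 17^31 mod 47 = 4.
h = q_inv·(m₁ − m₂) mod p = 7·(3 − 4) mod 41 = 34.
m = m₂ + h·q = 4 + 34·47 = 1602.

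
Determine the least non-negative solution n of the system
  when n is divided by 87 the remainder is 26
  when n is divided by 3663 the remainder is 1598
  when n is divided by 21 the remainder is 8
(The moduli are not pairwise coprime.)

gcd(87, 3663) = 3 and 3 | (1598 − 26), so the pair is consistent; merging gives n ≡ 34565 (mod 106227), where 106227 = lcm(87, 3663).
gcd(106227, 21) = 3 and 3 | (8 − 34565), so the pair is consistent; merging gives n ≡ 140792 (mod 743589), where 743589 = lcm(106227, 21).
The solution is unique modulo lcm(87, 3663, 21) = 743589.

140792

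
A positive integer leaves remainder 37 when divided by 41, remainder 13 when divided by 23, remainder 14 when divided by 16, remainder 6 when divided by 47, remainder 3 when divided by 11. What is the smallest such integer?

The moduli are pairwise coprime; N = 41·23·16·47·11 = 7800496.
N/41 = 190256; 190256 ≡ 16 (mod 41); 16·18 ≡ 1, so inverse 18.
N/23 = 339152; 339152 ≡ 17 (mod 23); 17·19 ≡ 1, so inverse 19.
N/16 = 487531; 487531 ≡ 11 (mod 16); 11·3 ≡ 1, so inverse 3.
N/47 = 165968; 165968 ≡ 11 (mod 47); 11·30 ≡ 1, so inverse 30.
N/11 = 709136; 709136 ≡ 10 (mod 11); 10·10 ≡ 1, so inverse 10.
k ≡ 37·190256·18 + 13·339152·19 + 14·487531·3 + 6·165968·30 + 3·709136·10 = 282105662.
282105662 mod 7800496 = 1287806.

1287806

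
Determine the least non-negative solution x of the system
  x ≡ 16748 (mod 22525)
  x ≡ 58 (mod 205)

Combine the congruences pairwise.
gcd(22525, 205) = 5 and 5 | (58 − 16748), so the pair is consistent; merging gives x ≡ 647448 (mod 923525), where 923525 = lcm(22525, 205).
The solution is unique modulo lcm(22525, 205) = 923525.

647448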